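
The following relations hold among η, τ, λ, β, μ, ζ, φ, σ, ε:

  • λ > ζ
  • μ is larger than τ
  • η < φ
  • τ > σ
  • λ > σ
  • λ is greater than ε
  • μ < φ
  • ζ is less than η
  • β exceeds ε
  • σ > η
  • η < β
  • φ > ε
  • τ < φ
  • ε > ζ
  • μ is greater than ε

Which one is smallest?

ζ

ε is not least since ζ < ε; η is not least since ζ < η; σ is not least since η < σ; τ is not least since σ < τ; μ is not least since ε < μ; λ is not least since ζ < λ; φ is not least since η < φ; β is not least since ε < β.
Only ζ has nothing below it, so ζ is the smallest.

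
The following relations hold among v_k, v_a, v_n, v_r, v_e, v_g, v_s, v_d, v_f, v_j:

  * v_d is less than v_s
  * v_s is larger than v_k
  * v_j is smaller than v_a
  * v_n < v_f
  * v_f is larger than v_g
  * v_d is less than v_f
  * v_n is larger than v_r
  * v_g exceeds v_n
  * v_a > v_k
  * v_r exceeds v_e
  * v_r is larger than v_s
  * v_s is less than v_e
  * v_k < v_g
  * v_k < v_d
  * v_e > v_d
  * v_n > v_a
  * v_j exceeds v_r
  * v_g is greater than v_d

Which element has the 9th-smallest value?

Piecing the relations together gives one ordering: v_k < v_d < v_s < v_e < v_r < v_j < v_a < v_n < v_g < v_f.
The 9th smallest is v_g.

v_g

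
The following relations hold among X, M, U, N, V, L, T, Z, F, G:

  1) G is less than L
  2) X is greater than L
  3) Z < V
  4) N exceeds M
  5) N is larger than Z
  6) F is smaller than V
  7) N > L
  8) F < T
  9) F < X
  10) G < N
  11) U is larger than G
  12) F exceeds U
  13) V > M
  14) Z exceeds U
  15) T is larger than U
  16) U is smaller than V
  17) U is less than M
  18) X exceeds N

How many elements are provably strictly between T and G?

2

Chaining upward from G reaches: U, Z, F, L, M, V, N, X.
Chaining downward from T reaches: U, F.
Strictly between G and T are those in both lists: U, F — 2 elements.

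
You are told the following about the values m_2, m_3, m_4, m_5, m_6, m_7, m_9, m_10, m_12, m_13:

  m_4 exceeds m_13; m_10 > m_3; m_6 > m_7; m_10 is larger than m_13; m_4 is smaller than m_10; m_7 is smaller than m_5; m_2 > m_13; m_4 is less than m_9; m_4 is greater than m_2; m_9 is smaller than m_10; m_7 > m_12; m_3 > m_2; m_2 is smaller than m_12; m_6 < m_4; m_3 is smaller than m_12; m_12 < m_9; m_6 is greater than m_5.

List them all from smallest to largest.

m_13 < m_2 < m_3 < m_12 < m_7 < m_5 < m_6 < m_4 < m_9 < m_10

Nothing is placed below m_13, so it is least; from there m_13 < m_2; m_2 < m_3; m_3 < m_12; m_12 < m_7; m_7 < m_5; m_5 < m_6; m_6 < m_4; m_4 < m_9; m_9 < m_10, each given directly.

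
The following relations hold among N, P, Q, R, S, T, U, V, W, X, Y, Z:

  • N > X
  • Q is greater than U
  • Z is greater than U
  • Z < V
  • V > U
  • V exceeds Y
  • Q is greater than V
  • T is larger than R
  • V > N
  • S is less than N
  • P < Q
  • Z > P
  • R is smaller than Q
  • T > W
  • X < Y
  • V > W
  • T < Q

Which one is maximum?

Q

Chaining downward from Q: directly below it, R, U, P, T, V; then Y, W, N, Z; then X, S.
That covers every other element, and nothing is given above Q, so Q is the maximum.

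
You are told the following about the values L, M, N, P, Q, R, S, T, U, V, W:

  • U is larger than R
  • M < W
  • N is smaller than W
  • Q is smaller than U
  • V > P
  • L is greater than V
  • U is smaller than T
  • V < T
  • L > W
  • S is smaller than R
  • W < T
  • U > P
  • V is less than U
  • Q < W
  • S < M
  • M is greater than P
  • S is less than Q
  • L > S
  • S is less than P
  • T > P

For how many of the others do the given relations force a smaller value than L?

7

The elements the relations force below L are N, S, Q, P, M, V, W — no chain reaches any other.
That is 7.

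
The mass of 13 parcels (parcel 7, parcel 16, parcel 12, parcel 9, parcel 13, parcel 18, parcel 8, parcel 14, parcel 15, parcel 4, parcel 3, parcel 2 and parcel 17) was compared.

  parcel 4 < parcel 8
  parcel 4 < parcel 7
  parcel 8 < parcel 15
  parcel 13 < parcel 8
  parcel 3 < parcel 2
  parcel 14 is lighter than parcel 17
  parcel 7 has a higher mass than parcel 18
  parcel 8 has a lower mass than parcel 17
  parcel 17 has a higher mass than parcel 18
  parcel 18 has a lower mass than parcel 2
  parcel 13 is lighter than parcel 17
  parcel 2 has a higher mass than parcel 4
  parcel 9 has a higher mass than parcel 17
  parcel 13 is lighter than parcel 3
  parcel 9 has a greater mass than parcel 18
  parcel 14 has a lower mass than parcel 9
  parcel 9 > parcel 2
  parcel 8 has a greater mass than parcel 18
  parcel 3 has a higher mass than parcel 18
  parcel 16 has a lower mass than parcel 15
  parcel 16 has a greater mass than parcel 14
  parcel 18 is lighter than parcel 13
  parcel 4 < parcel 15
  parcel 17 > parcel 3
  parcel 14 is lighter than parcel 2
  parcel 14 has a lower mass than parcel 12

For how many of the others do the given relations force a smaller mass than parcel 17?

Directly below parcel 17: parcel 18, parcel 14, parcel 13, parcel 3, parcel 8.
One step further: parcel 4 (6 so far).
No other element is forced below parcel 17 by the given relations, so the count is 6.

6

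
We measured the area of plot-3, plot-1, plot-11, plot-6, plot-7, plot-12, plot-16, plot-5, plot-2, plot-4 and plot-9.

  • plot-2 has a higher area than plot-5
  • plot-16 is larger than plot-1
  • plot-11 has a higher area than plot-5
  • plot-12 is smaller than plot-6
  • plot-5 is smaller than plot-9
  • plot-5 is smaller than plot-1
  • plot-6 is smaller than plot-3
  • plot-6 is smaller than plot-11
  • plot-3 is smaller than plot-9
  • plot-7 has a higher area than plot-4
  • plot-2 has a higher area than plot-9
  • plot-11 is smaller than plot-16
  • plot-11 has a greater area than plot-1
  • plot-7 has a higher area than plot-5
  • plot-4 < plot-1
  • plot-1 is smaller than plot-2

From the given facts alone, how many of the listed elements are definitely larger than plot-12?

6

The elements the relations force above plot-12 are plot-6, plot-3, plot-11, plot-9, plot-2, plot-16 — no chain reaches any other.
That is 6.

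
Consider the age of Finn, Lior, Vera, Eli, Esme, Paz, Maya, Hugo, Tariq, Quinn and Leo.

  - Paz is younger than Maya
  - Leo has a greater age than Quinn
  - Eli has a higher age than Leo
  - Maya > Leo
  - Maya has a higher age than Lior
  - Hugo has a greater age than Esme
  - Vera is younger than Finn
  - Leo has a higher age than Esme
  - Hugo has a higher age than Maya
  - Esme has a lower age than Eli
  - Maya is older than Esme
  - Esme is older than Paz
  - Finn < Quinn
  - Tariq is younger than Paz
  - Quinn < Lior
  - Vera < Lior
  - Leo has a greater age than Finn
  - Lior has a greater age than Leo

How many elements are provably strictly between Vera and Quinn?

Chaining upward from Vera reaches: Finn, Leo, Lior, Eli, Maya, Hugo.
Chaining downward from Quinn reaches: Finn.
Strictly between Vera and Quinn are those in both lists: Finn — 1 element.

1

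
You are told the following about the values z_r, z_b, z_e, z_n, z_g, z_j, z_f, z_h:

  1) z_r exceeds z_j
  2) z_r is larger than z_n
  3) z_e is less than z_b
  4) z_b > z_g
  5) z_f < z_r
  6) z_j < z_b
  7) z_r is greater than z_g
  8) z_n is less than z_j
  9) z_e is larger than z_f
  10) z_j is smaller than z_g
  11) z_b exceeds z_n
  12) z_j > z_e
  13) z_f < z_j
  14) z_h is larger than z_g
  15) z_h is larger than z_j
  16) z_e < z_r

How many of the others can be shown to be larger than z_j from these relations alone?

The elements the relations force above z_j are z_g, z_b, z_r, z_h — no chain reaches any other.
That is 4.

4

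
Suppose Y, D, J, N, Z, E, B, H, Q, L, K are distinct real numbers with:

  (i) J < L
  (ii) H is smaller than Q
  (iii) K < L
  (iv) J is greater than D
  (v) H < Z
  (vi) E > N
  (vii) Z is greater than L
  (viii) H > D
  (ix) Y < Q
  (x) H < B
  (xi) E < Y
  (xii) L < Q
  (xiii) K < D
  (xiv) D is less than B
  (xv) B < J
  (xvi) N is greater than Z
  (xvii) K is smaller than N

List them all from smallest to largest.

K < D < H < B < J < L < Z < N < E < Y < Q

Each adjacent pair is fixed by a given relation: K < D; D < H; H < B; B < J; J < L; L < Z; Z < N; N < E; E < Y; Y < Q. Chaining them end to end gives the full order.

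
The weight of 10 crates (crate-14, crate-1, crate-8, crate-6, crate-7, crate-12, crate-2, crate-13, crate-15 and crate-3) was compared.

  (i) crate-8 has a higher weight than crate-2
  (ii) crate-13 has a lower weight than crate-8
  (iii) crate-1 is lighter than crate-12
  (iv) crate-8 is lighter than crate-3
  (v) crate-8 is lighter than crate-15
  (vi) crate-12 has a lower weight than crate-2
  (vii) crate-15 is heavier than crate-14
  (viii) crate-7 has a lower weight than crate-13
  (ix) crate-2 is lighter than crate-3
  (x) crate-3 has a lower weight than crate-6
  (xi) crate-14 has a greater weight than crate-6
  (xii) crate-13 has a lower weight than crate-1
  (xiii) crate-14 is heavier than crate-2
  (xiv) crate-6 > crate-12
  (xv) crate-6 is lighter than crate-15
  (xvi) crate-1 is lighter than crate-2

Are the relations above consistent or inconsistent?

consistent

The single ordering crate-7 < crate-13 < crate-1 < crate-12 < crate-2 < crate-8 < crate-3 < crate-6 < crate-14 < crate-15 satisfies every listed relation, so no contradiction arises.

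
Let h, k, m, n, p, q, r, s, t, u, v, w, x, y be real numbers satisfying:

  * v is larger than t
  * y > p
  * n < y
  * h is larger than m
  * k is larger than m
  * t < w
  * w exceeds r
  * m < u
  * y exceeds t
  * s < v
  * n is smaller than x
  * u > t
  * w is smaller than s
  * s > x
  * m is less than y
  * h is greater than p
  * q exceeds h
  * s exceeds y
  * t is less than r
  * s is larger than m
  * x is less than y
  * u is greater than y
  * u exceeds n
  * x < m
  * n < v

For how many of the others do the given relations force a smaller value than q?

From q the given relations immediately reach h.
From those, p, m — 3 in total.
From those, x — 4 in total.
From those, n — 5 in total.
No other element is forced below q by the given relations, so the count is 5.

5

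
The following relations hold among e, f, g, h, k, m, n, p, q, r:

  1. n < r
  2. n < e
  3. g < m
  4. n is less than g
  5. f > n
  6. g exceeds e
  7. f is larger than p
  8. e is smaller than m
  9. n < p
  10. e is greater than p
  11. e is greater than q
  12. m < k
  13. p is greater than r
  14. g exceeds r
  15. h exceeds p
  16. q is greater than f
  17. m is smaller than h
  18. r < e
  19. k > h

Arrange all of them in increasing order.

The consecutive links are each given: n < r; r < p; p < f; f < q; q < e; e < g; g < m; m < h; h < k.

n < r < p < f < q < e < g < m < h < k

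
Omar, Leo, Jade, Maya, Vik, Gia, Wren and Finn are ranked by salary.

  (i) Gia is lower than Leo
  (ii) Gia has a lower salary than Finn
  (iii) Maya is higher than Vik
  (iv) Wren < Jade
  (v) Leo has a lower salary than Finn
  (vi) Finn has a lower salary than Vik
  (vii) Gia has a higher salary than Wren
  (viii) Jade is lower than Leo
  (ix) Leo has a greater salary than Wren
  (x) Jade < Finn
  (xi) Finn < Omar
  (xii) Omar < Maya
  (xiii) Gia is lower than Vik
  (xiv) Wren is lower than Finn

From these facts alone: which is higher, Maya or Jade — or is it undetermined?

Maya

The relevant relations are Jade < Leo; Leo < Finn; Finn < Vik; Vik < Maya.
Chaining these gives Jade < Leo < Finn < Vik < Maya.
So Maya is higher.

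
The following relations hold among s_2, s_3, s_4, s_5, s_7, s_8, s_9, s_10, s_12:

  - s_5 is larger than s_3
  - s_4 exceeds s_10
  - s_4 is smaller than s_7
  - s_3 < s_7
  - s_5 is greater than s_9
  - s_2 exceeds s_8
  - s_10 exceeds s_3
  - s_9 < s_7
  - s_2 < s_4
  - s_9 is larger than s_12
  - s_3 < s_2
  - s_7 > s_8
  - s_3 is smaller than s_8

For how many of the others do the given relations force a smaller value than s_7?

7

Directly below s_7: s_3, s_8, s_4, s_9.
One step further: s_12, s_10, s_2 (7 so far).
Nothing else is reachable below s_7; 7 in all.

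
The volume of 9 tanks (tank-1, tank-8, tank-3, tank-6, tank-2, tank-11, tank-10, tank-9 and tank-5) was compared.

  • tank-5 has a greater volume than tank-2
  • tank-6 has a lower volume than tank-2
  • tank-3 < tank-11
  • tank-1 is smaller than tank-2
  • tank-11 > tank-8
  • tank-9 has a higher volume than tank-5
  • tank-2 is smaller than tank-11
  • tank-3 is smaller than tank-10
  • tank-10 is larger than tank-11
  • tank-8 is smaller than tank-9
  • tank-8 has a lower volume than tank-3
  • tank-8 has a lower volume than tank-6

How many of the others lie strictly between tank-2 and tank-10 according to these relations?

1

The relations place tank-2 below tank-10. An element lies strictly between them when it is forced above tank-2 and also forced below tank-10.
Above tank-2: {tank-5, tank-11, tank-9}. Below tank-10: {tank-1, tank-8, tank-6, tank-3, tank-11}.
Intersection: {tank-11} — 1.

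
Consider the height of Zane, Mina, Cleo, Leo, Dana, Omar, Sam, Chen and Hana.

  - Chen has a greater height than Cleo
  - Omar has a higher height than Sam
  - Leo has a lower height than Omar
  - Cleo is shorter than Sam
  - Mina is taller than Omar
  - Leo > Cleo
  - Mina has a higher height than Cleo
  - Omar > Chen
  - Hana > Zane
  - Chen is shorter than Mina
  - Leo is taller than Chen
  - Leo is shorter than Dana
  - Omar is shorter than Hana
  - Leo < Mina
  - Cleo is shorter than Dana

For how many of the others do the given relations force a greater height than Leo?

4

The elements the relations force above Leo are Omar, Mina, Dana, Hana — no chain reaches any other.
That is 4.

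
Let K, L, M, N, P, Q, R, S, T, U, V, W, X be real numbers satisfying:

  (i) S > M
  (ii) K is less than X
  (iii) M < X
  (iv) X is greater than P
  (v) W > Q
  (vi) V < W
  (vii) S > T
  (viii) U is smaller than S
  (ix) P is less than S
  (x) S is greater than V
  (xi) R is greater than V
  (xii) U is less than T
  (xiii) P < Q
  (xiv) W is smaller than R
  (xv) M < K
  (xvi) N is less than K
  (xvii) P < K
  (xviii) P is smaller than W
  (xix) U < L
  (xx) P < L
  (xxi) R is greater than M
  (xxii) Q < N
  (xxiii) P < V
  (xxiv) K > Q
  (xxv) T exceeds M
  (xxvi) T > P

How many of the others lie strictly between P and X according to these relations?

3

The relations place P below X. An element lies strictly between them when it is forced above P and also forced below X.
Above P: {V, Q, W, T, N, L, S, K, R}. Below X: {Q, M, N, K}.
Intersection: {Q, N, K} — 3.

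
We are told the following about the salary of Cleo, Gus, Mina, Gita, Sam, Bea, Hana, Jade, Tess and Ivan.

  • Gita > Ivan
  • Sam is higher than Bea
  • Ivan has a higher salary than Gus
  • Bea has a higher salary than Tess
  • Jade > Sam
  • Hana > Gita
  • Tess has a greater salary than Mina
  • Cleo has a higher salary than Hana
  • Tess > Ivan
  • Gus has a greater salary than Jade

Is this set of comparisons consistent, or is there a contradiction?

inconsistent

We have Ivan < Tess stated directly, yet also Tess < Bea < Sam < Jade < Gus < Ivan by chaining the others — so Tess < Ivan. Contradiction.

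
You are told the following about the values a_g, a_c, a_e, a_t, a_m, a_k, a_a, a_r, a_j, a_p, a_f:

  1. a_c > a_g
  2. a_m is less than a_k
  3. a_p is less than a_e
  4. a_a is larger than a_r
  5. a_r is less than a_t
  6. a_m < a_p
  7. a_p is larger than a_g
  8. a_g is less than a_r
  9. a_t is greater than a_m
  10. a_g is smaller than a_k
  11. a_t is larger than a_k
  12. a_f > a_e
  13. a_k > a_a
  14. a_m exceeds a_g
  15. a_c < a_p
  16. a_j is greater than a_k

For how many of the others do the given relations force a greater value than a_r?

4

From a_r the given relations immediately reach a_a, a_t.
From those, a_k — 3 in total.
From those, a_j — 4 in total.
Nothing else is reachable above a_r; 4 in all.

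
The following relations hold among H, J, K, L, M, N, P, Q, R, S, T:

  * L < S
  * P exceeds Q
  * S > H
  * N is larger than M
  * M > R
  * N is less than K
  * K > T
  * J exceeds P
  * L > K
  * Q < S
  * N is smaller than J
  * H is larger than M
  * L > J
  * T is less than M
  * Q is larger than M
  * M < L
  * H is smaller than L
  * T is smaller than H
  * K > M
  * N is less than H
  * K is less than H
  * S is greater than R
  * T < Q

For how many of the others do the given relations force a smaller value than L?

9

The elements the relations force below L are R, T, M, N, Q, P, J, K, H — no chain reaches any other.
That is 9.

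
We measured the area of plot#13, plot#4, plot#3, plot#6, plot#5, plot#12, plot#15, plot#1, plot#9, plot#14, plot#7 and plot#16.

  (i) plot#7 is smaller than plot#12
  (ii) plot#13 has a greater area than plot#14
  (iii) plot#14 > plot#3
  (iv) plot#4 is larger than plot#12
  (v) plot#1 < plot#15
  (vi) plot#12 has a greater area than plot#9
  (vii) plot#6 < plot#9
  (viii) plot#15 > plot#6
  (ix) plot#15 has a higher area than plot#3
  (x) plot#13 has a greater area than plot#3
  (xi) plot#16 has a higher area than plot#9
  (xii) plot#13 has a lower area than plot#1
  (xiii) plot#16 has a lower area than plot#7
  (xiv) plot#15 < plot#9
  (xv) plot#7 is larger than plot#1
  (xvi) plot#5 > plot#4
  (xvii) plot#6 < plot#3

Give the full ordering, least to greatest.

plot#6 < plot#3 < plot#14 < plot#13 < plot#1 < plot#15 < plot#9 < plot#16 < plot#7 < plot#12 < plot#4 < plot#5

Nothing is placed below plot#6, so it is least; from there plot#6 < plot#3; plot#3 < plot#14; plot#14 < plot#13; plot#13 < plot#1; plot#1 < plot#15; plot#15 < plot#9; plot#9 < plot#16; plot#16 < plot#7; plot#7 < plot#12; plot#12 < plot#4; plot#4 < plot#5, each given directly.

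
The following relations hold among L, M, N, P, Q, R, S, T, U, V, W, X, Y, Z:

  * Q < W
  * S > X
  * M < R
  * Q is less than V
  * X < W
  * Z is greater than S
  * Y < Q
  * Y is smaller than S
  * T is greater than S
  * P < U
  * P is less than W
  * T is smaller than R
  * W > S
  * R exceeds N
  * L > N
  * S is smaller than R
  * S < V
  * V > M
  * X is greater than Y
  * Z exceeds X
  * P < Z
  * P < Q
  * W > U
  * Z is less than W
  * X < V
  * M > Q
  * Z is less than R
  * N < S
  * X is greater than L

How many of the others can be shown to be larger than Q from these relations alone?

From Q the given relations immediately reach M, W, V.
From those, R — 4 in total.
Nothing else is reachable above Q; 4 in all.

4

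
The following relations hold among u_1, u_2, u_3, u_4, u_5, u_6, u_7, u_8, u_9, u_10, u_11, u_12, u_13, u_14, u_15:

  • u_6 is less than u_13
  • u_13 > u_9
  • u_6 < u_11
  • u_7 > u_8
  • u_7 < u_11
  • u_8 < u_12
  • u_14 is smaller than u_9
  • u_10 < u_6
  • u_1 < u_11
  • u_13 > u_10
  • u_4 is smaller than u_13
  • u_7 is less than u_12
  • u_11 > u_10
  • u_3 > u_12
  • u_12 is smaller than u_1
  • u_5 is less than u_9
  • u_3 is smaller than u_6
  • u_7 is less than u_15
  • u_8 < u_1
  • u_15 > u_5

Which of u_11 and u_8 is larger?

u_11

u_8 < u_7 < u_12 < u_3 < u_6 < u_11, by transitivity through u_7, u_12, u_3, u_6.
So u_8 < u_11; u_11 is the larger of the two.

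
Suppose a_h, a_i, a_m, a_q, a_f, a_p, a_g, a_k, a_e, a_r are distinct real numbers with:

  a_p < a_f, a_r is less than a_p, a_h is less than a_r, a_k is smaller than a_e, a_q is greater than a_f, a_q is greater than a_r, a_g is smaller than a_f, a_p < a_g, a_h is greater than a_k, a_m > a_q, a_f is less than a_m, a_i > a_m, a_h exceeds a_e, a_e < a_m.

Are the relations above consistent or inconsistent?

consistent

The single ordering a_k < a_e < a_h < a_r < a_p < a_g < a_f < a_q < a_m < a_i satisfies every listed relation, so no contradiction arises.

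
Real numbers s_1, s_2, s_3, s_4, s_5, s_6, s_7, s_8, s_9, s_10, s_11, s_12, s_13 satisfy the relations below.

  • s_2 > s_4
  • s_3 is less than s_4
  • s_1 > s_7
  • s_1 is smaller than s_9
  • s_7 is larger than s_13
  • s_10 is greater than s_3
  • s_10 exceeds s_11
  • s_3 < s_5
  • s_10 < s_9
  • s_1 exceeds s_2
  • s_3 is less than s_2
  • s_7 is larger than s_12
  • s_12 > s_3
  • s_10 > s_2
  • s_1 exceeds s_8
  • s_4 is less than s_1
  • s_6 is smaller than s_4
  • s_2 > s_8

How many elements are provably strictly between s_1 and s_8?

1

The relations place s_8 below s_1. An element lies strictly between them when it is forced above s_8 and also forced below s_1.
Above s_8: {s_2, s_10, s_9}. Below s_1: {s_3, s_6, s_12, s_13, s_4, s_7, s_2}.
Intersection: {s_2} — 1.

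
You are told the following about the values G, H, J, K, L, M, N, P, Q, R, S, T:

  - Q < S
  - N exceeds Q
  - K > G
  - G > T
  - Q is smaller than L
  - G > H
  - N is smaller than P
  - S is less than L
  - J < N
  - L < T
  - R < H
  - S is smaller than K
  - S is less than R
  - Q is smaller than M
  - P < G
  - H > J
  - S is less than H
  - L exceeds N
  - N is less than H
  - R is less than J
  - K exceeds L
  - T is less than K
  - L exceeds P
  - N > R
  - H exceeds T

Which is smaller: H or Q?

Q

Q < S and S < R give Q < R.
Then R < J extends the chain to J.
With J < N: Q < S < R < J < N.
Then N < P extends the chain to P.
Then P < L extends the chain to L.
Then L < T extends the chain to T.
Then T < H extends the chain to H.
So Q < H; Q is the smaller of the two.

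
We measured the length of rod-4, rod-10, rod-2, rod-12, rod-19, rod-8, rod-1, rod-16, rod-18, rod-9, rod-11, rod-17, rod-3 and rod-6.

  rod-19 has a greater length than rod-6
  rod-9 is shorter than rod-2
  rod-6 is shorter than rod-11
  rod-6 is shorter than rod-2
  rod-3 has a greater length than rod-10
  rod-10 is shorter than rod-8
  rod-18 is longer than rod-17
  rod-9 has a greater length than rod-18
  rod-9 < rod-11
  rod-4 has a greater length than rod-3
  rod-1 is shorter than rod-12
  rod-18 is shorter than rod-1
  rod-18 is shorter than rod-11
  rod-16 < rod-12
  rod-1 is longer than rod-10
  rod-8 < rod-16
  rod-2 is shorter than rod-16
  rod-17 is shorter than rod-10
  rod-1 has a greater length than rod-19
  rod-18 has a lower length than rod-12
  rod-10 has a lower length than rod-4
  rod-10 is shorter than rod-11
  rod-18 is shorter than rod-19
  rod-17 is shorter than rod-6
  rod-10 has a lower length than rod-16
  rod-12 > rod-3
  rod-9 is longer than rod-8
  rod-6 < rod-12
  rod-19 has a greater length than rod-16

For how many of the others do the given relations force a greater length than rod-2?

4

The elements the relations force above rod-2 are rod-16, rod-19, rod-1, rod-12 — no chain reaches any other.
That is 4.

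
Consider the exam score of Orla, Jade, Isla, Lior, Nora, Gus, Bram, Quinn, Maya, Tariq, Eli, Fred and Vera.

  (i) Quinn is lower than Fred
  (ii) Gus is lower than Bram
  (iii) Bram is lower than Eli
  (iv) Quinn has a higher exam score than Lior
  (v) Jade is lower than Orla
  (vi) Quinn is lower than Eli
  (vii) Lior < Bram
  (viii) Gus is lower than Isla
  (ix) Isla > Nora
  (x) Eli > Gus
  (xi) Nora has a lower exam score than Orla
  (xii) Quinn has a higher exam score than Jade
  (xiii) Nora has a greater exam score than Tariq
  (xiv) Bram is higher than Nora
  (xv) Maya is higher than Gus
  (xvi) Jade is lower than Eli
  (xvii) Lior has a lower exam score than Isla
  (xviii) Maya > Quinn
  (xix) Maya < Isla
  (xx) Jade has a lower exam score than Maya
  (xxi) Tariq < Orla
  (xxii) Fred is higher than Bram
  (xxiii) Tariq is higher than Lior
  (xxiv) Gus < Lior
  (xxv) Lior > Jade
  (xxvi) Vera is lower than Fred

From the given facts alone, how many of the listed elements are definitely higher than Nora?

Directly above Nora: Orla, Bram, Isla.
One step further: Eli, Fred (5 so far).
Nothing else is reachable above Nora; 5 in all.

5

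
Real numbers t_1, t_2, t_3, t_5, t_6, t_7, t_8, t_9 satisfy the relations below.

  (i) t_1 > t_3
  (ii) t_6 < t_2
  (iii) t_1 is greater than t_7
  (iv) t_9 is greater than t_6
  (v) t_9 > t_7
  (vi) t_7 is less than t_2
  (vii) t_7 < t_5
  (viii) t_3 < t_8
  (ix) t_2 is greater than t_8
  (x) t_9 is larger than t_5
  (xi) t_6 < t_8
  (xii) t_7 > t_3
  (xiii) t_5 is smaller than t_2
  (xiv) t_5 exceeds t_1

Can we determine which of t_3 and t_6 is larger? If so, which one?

undetermined

Following every chain through t_3: above t_3 we get t_7, t_1, t_5, t_8, t_9, t_2.
t_6 is not reached, and no chain runs the other way from t_6 to t_3.
So the given relations leave the order of t_3 and t_6 undetermined.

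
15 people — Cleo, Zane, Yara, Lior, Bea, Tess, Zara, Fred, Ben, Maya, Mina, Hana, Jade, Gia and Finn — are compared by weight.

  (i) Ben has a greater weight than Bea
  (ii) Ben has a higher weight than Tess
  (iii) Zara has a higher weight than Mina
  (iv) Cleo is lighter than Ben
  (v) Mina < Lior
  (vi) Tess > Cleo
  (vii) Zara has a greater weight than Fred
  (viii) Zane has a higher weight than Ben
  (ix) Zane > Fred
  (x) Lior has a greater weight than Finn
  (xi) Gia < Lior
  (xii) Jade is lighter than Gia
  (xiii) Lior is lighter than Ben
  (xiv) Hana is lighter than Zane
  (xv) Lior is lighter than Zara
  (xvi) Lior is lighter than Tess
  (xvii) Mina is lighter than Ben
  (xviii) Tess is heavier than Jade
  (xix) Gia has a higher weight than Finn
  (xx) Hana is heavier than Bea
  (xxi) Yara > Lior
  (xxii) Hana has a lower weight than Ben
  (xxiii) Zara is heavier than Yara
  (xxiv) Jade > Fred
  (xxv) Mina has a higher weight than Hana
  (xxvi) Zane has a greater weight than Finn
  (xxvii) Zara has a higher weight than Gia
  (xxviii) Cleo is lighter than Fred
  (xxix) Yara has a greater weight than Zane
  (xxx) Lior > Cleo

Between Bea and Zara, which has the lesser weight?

Bea

Following the relations from Bea: Bea < Hana < Mina < Lior < Tess < Ben < Zane < Yara < Zara.
So Bea < Zara; Bea is the lighter of the two.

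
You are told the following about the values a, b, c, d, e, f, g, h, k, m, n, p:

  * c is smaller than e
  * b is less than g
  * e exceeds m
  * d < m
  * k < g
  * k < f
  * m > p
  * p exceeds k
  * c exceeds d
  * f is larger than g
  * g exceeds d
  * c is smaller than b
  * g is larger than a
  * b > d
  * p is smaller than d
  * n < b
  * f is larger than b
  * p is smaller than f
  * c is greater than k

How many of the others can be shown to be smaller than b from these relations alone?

From b the given relations immediately reach n, d, c.
From those, k, p — 5 in total.
No other element is forced below b by the given relations, so the count is 5.

5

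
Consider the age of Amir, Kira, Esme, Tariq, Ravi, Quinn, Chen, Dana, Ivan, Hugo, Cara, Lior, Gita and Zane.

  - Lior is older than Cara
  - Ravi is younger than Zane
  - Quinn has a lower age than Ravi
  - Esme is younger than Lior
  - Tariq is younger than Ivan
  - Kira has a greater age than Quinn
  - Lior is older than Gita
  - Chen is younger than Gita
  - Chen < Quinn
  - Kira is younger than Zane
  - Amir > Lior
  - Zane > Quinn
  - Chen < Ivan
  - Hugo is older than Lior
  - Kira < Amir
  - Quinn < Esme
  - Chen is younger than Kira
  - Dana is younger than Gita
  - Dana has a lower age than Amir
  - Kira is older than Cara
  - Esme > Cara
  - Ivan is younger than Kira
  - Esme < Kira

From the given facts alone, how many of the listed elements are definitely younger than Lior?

From Lior the given relations immediately reach Cara, Gita, Esme.
From those, Chen, Dana, Quinn — 6 in total.
Nothing else is reachable below Lior; 6 in all.

6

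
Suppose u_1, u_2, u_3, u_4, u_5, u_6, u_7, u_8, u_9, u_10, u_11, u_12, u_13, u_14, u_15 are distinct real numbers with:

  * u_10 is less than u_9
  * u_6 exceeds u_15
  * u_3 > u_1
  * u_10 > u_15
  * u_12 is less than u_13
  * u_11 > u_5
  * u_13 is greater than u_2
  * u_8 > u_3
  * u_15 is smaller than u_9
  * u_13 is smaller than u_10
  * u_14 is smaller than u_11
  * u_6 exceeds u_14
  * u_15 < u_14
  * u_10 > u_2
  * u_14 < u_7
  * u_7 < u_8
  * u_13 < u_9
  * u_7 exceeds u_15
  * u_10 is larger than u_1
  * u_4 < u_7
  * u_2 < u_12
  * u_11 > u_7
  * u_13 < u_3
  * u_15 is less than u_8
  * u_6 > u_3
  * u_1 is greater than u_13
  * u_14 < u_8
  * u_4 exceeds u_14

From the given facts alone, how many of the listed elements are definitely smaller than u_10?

5

Directly below u_10: u_2, u_15, u_13, u_1.
One step further: u_12 (5 so far).
Nothing else is reachable below u_10; 5 in all.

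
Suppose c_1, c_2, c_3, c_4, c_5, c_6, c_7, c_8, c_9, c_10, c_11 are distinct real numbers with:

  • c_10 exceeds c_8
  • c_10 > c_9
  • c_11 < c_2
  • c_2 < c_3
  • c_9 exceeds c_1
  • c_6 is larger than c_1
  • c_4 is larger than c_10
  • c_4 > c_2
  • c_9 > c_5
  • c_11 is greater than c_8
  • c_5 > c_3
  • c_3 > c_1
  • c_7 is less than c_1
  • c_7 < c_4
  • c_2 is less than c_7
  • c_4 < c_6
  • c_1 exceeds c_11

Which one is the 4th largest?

c_9

Chaining the given pairs: c_8 < c_11 < c_2 < c_7 < c_1 < c_3 < c_5 < c_9 < c_10 < c_4 < c_6.
The 4th largest is c_9.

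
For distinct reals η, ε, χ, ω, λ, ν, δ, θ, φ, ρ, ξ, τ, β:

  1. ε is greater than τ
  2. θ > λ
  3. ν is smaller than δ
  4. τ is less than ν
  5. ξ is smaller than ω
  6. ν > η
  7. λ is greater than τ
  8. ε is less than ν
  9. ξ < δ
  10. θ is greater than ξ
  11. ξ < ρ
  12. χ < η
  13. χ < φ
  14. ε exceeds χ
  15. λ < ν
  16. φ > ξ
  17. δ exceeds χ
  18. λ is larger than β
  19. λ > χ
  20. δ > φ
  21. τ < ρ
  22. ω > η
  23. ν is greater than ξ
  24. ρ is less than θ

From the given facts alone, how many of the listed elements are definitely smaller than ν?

From ν the given relations immediately reach η, τ, λ, ξ, ε.
From those, β, χ — 7 in total.
No other element is forced below ν by the given relations, so the count is 7.

7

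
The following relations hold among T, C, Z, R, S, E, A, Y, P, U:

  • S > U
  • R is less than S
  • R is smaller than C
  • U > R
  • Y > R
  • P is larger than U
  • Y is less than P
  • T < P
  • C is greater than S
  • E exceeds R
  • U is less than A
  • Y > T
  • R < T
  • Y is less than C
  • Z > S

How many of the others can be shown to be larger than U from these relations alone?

5

From U the given relations immediately reach S, P, A.
From those, C, Z — 5 in total.
No other element is forced above U by the given relations, so the count is 5.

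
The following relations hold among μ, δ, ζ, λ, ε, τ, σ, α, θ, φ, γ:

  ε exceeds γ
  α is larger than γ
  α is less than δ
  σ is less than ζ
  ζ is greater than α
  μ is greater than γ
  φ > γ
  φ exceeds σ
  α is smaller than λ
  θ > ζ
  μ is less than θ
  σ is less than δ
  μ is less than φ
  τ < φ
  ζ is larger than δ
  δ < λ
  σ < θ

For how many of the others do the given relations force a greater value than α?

The elements the relations force above α are δ, ζ, λ, θ — no chain reaches any other.
That is 4.

4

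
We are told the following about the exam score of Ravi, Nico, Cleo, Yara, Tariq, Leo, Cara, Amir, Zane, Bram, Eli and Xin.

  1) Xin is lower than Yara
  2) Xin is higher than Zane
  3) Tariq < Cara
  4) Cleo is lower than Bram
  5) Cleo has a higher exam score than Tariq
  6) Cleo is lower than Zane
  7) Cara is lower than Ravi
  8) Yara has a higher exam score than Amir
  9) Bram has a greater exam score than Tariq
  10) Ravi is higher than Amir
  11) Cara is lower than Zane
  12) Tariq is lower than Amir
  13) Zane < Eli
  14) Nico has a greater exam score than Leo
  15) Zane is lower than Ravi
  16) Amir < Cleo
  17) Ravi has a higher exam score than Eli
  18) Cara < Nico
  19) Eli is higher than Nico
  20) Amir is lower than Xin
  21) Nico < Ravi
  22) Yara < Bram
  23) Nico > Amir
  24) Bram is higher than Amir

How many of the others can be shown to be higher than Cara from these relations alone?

7

Directly above Cara: Zane, Nico, Ravi.
One step further: Xin, Eli (5 so far).
One step further: Yara (6 so far).
One step further: Bram (7 so far).
No other element is forced above Cara by the given relations, so the count is 7.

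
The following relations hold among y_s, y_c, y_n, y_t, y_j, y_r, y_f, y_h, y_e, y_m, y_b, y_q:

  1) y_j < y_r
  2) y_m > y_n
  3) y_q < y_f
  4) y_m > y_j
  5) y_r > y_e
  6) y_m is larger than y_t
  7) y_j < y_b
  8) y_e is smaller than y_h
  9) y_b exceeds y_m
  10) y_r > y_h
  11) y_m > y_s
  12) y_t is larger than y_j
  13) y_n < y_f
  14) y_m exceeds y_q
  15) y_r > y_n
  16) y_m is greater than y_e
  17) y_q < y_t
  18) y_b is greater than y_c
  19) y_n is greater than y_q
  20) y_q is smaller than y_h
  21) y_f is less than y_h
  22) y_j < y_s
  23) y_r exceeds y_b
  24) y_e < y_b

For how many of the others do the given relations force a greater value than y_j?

5

The elements the relations force above y_j are y_s, y_t, y_m, y_b, y_r — no chain reaches any other.
That is 5.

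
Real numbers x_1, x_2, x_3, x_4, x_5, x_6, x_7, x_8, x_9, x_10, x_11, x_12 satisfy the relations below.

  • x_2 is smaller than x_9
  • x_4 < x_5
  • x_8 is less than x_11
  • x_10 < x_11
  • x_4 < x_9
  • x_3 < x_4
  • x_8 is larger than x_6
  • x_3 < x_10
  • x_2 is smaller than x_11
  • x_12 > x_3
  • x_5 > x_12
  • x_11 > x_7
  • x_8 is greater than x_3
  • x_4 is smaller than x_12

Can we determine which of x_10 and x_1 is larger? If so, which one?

Following every chain through x_10: above x_10 we get x_11; below x_10 we get x_3.
x_1 is not reached, and no chain runs the other way from x_1 to x_10.
So the given relations leave the order of x_10 and x_1 undetermined.

undetermined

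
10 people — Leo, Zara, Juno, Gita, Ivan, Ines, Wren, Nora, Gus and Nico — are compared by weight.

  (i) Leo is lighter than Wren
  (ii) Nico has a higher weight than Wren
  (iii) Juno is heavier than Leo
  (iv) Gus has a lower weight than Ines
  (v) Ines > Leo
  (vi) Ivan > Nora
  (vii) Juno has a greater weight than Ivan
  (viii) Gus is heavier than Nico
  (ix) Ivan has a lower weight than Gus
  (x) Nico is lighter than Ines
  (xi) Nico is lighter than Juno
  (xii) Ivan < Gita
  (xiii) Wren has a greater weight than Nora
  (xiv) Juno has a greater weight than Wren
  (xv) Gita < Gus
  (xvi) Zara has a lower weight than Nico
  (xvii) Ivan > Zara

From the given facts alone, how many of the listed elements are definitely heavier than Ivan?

From Ivan the given relations immediately reach Gita, Juno, Gus.
From those, Ines — 4 in total.
No other element is forced above Ivan by the given relations, so the count is 4.

4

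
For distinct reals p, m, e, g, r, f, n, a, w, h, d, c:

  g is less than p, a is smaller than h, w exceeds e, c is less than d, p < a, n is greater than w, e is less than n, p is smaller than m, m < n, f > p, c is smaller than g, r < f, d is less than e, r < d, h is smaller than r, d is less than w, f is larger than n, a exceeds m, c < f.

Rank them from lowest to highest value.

Nothing is placed below c, so it is least; from there c < g; g < p; p < m; m < a; a < h; h < r; r < d; d < e; e < w; w < n; n < f, each given directly.

c < g < p < m < a < h < r < d < e < w < n < f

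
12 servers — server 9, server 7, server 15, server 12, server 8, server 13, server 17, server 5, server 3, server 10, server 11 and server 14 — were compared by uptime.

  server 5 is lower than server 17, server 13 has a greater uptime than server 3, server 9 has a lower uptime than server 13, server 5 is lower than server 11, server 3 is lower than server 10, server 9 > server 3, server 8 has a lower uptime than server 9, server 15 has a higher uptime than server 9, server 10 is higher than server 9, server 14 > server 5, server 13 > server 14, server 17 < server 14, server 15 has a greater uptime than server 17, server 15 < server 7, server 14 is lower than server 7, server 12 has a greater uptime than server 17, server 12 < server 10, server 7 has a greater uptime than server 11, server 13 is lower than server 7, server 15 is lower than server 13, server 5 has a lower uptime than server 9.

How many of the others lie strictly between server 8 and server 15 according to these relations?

1

Chaining upward from server 8 reaches: server 9, server 10, server 13, server 7.
Chaining downward from server 15 reaches: server 5, server 17, server 3, server 9.
Strictly between server 8 and server 15 are those in both lists: server 9 — 1 element.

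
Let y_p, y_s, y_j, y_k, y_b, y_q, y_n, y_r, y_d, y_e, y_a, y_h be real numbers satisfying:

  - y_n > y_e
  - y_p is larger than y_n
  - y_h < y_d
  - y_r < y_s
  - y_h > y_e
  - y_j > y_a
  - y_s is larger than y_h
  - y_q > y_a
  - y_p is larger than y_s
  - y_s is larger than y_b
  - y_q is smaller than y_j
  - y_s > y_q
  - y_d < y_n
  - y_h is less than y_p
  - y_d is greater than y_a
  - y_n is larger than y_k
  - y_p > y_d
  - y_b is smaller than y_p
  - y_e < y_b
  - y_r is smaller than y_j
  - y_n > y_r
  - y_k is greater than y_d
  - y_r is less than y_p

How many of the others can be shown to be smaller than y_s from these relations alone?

6

From y_s the given relations immediately reach y_b, y_h, y_r, y_q.
From those, y_e, y_a — 6 in total.
Nothing else is reachable below y_s; 6 in all.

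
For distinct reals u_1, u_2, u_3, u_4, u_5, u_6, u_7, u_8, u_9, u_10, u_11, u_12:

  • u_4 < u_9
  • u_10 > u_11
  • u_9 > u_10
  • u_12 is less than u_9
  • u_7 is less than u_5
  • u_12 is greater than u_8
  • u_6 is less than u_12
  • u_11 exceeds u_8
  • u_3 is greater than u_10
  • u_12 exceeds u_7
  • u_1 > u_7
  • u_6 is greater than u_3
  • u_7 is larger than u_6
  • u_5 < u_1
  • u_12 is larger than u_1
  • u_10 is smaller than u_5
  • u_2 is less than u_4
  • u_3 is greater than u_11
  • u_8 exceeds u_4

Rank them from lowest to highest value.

u_2 < u_4 < u_8 < u_11 < u_10 < u_3 < u_6 < u_7 < u_5 < u_1 < u_12 < u_9

Nothing is placed below u_2, so it is least; from there u_2 < u_4; u_4 < u_8; u_8 < u_11; u_11 < u_10; u_10 < u_3; u_3 < u_6; u_6 < u_7; u_7 < u_5; u_5 < u_1; u_1 < u_12; u_12 < u_9, each given directly.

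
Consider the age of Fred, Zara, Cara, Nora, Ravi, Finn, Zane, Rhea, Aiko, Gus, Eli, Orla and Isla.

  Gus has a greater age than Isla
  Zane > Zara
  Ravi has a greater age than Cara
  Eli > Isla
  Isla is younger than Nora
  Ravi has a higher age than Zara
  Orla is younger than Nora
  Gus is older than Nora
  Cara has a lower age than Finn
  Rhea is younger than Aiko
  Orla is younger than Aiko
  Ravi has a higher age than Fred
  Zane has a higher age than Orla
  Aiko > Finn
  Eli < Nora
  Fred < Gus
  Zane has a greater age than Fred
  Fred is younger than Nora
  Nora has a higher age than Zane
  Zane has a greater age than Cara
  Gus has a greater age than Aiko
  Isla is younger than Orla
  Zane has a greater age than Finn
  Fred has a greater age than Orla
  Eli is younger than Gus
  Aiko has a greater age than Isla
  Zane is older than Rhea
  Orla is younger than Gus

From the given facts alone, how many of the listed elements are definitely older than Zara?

4

From Zara the given relations immediately reach Zane, Ravi.
From those, Nora — 3 in total.
From those, Gus — 4 in total.
Nothing else is reachable above Zara; 4 in all.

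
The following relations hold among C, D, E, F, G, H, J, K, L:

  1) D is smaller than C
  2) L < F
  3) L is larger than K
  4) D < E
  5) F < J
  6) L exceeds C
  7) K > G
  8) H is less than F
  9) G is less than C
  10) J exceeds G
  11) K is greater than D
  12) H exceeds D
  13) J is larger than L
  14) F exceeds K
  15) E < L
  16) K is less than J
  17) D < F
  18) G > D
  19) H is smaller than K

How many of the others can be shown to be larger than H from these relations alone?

4

Directly above H: K, F.
One step further: L, J (4 so far).
Nothing else is reachable above H; 4 in all.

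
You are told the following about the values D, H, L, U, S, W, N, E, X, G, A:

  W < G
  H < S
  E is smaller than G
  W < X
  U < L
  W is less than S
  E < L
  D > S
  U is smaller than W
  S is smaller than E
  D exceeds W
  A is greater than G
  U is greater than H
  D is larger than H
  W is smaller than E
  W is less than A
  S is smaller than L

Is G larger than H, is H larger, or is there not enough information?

G

Link the given pairs in sequence: H < U; U < W; W < S; S < E; E < G.
Chaining these gives H < U < W < S < E < G.
So G is larger.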